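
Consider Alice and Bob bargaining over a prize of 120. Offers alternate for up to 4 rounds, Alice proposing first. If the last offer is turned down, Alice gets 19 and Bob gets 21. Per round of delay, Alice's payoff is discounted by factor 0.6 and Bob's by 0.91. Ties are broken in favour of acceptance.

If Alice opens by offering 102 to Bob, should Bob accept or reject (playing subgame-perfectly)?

Accept

Round 4 (Bob proposes): Alice gets 19 if talks fail, so Bob offers 19 and keeps 101.
Round 3 (Alice proposes): Bob can get 101 next round, worth 0.91 × 101 = 91.91 now. Alice offers 91.91 and keeps 120 − 91.91 = 28.09.
Round 2 (Bob proposes): Alice can get 28.09 next round, worth 0.6 × 28.09 = 16.854 now, so Bob offers 16.854, keeping 103.146.
So by rejecting in round 1, Bob gets 103.146 next round, worth 0.91 × 103.146 = 93.86286 now.
Offer 102 ≥ 93.86286, so Bob accepts.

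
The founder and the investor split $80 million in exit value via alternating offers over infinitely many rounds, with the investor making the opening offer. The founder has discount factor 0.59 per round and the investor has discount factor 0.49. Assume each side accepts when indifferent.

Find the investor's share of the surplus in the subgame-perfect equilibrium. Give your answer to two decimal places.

Let x be the investor's share when the investor proposes and y be the founder's share when the founder proposes.
The founder accepts iff offered ≥ 0.59·y, so x = 80 − 0.59y. Symmetrically y = 80 − 0.49x.
Substituting: x = 80 − 0.59(80 − 0.49x), giving x(1 − 0.49·0.59) = 80(1 − 0.59).
So x = 80 × 0.41 / 0.7109 ≈ 46.1387, and the founder receives 80 − x ≈ 33.8613.

46.14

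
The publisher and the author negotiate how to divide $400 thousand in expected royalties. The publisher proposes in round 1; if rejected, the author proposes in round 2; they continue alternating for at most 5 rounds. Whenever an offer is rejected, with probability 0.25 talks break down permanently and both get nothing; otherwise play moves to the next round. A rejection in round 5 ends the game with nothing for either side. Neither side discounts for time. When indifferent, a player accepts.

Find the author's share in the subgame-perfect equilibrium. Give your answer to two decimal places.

Round 5 (the publisher proposes): rejection yields 0 for the author; the publisher offers 0 and keeps 400.
Round 4 (the author proposes): rejecting gives the publisher an expected 0.75 × 400 = 300. The author offers 300 and keeps 400 − 300 = 100.
Round 3 (the publisher proposes): rejecting gives the author an expected 0.75 × 100 = 75, so the publisher offers 75, keeping 325.
Round 2 (the author proposes): rejecting gives the publisher an expected 0.75 × 325 = 243.75. The author offers 243.75 and keeps 400 − 243.75 = 156.25.
Round 1 (the publisher proposes): rejecting gives the author an expected 0.75 × 156.25 = 117.1875, so the publisher offers 117.1875, keeping 282.8125.

117.19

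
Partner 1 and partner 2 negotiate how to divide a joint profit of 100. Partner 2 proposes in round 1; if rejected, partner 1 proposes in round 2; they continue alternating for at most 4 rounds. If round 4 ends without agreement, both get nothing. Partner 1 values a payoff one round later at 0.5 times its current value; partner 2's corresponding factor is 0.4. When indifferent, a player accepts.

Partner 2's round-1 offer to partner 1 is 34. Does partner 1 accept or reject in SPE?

Work out partner 1's continuation value if the offer is rejected.
Round 4 (partner 1 proposes): rejection yields 0 for partner 2; partner 1 offers 0 and keeps 100.
Round 3 (partner 2 proposes): partner 1 can get 100 next round, worth 0.5 × 100 = 50 now. Partner 2 offers 50 and keeps 100 − 50 = 50.
Round 2 (partner 1 proposes): partner 2 can get 50 next round, worth 0.4 × 50 = 20 now, so partner 1 offers 20, keeping 80.
So by rejecting in round 1, partner 1 gets 80 next round, worth 0.5 × 80 = 40 now.
Offer 34 < 40, so partner 1 rejects.

Reject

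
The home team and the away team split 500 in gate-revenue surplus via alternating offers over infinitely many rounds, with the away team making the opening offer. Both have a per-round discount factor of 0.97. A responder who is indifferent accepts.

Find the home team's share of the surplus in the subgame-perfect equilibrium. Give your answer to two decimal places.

Let x be the away team's share when the away team proposes and y be the home team's share when the home team proposes.
The home team accepts iff offered ≥ 0.97·y, so x = 500 − 0.97y. Symmetrically y = 500 − 0.97x.
Substituting: x = 500 − 0.97(500 − 0.97x), giving x(1 − 0.97·0.97) = 500(1 − 0.97).
So x = 500 × 0.03 / 0.0591 ≈ 253.8071, and the home team receives 500 − x ≈ 246.1929.

246.19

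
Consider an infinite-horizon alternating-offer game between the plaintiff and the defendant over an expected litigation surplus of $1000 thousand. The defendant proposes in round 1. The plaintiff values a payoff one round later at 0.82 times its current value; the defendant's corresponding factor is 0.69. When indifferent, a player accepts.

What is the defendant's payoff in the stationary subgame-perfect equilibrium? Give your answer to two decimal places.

414.56

Let x be the defendant's share when the defendant proposes and y be the plaintiff's share when the plaintiff proposes.
The plaintiff accepts iff offered ≥ 0.82·y, so x = 1000 − 0.82y. Symmetrically y = 1000 − 0.69x.
Substituting: x = 1000 − 0.82(1000 − 0.69x), giving x(1 − 0.69·0.82) = 1000(1 − 0.82).
So x = 1000 × 0.18 / 0.4342 ≈ 414.5555, and the plaintiff receives 1000 − x ≈ 585.4445.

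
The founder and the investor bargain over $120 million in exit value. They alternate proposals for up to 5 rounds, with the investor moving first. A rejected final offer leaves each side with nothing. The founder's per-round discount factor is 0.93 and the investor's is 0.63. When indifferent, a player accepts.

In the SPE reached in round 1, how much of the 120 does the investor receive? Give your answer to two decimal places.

54.52

Round 5 (the investor proposes): rejection yields 0 for the founder; the investor offers 0 and keeps 120.
Round 4 (the founder proposes): the investor can get 120 next round, worth 0.63 × 120 = 75.6 now, so the founder offers 75.6, keeping 44.4.
Round 3 (the investor proposes): the founder can get 44.4 next round, worth 0.93 × 44.4 = 41.292 now, so the investor offers 41.292, keeping 78.708.
Round 2 (the founder proposes): the investor can get 78.708 next round, worth 0.63 × 78.708 = 49.58604 now, so the founder offers 49.58604, keeping 70.41396.
Round 1 (the investor proposes): the founder can get 70.41396 next round, worth 0.93 × 70.41396 = 65.4849828 now, so the investor offers 65.4849828, keeping 54.5150172.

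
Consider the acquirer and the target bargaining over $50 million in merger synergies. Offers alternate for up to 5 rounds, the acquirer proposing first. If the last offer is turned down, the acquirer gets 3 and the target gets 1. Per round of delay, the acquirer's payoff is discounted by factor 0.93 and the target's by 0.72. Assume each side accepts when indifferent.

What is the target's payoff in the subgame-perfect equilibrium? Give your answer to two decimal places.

Round 5 (the acquirer proposes): the target gets 1 if talks fail, so the acquirer offers 1 and keeps 49.
Round 4 (the target proposes): the acquirer can get 49 next round, worth 0.93 × 49 = 45.57 now, so the target offers 45.57, keeping 4.43.
Round 3 (the acquirer proposes): the target can get 4.43 next round, worth 0.72 × 4.43 = 3.1896 now. The acquirer offers 3.1896 and keeps 50 − 3.1896 = 46.8104.
Round 2 (the target proposes): the acquirer can get 46.8104 next round, worth 0.93 × 46.8104 = 43.533672 now, so the target offers 43.533672, keeping 6.466328.
Round 1 (the acquirer proposes): the target can get 6.466328 next round, worth 0.72 × 6.466328 = 4.65575616 now, so the acquirer offers 4.65575616, keeping 45.34424384.

4.66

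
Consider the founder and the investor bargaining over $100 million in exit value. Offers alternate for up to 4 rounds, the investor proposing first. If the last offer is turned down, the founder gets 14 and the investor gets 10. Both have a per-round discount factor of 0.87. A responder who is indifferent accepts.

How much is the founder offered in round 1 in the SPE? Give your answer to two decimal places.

Round 4 (the founder proposes): the investor gets 10 if talks fail, so the founder offers 10 and keeps 90.
Round 3 (the investor proposes): the founder can get 90 next round, worth 0.87 × 90 = 78.3 now, so the investor offers 78.3, keeping 21.7.
Round 2 (the founder proposes): the investor can get 21.7 next round, worth 0.87 × 21.7 = 18.879 now; the founder offers that and keeps 81.121.
Round 1 (the investor proposes): the founder can get 81.121 next round, worth 0.87 × 81.121 = 70.57527 now; the investor offers that and keeps 29.42473.

70.58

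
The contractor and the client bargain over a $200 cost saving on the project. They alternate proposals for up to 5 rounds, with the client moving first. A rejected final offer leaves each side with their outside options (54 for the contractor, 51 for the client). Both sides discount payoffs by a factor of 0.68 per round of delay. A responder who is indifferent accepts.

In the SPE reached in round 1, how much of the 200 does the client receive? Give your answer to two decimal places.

Round 5 (the client proposes): the contractor gets 54 if talks fail, so the client offers 54 and keeps 146.
Round 4 (the contractor proposes): the client can get 146 next round, worth 0.68 × 146 = 99.28 now; the contractor offers that and keeps 100.72.
Round 3 (the client proposes): the contractor can get 100.72 next round, worth 0.68 × 100.72 = 68.4896 now; the client offers that and keeps 131.5104.
Round 2 (the contractor proposes): the client can get 131.5104 next round, worth 0.68 × 131.5104 = 89.427072 now; the contractor offers that and keeps 110.572928.
Round 1 (the client proposes): the contractor can get 110.572928 next round, worth 0.68 × 110.572928 = 75.18959104 now. The client offers 75.18959104 and keeps 200 − 75.18959104 = 124.81040896.

124.81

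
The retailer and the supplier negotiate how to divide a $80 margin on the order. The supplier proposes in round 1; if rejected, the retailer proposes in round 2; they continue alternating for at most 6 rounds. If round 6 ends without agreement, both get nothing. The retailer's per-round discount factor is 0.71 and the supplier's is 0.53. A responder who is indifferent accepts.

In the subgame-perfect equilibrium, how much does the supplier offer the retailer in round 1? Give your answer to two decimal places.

44.78

Solve by backward induction from round 6.
Round 6 (the retailer proposes): the supplier will accept anything ≥ 0, so the retailer offers 0 and keeps 80.
Round 5 (the supplier proposes): the retailer can get 80 next round, worth 0.71 × 80 = 56.8 now; the supplier offers that and keeps 23.2.
Round 4 (the retailer proposes): the supplier can get 23.2 next round, worth 0.53 × 23.2 = 12.296 now, so the retailer offers 12.296, keeping 67.704.
Round 3 (the supplier proposes): the retailer can get 67.704 next round, worth 0.71 × 67.704 = 48.06984 now. The supplier offers 48.06984 and keeps 80 − 48.06984 = 31.93016.
Round 2 (the retailer proposes): the supplier can get 31.93016 next round, worth 0.53 × 31.93016 = 16.9229848 now. The retailer offers 16.9229848 and keeps 80 − 16.9229848 = 63.0770152.
Round 1 (the supplier proposes): the retailer can get 63.0770152 next round, worth 0.71 × 63.0770152 = 44.784680792 now; the supplier offers that and keeps 35.215319208.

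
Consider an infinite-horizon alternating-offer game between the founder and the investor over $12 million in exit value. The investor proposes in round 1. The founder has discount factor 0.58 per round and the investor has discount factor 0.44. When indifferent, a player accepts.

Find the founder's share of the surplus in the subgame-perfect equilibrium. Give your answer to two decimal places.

When the investor proposes, the founder accepts any offer worth at least 0.58 times what the founder would get by proposing next round; and vice versa.
This gives x = 12 − 0.58y and y = 12 − 0.44x, where x and y are each side's share when it proposes.
Hence (1 − 0.58·0.44)x = 12(1 − 0.58), i.e. 0.7448·x = 5.04.
x ≈ 6.7669; the founder's share is 12 − x ≈ 5.2331.

5.23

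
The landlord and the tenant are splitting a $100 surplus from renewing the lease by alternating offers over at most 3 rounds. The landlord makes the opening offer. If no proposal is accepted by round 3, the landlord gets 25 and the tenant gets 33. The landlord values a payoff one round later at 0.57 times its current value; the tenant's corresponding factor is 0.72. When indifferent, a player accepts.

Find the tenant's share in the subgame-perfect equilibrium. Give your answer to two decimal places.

Round 3 (the landlord proposes): the tenant gets 33 if talks fail, so the landlord offers 33 and keeps 67.
Round 2 (the tenant proposes): the landlord can get 67 next round, worth 0.57 × 67 = 38.19 now, so the tenant offers 38.19, keeping 61.81.
Round 1 (the landlord proposes): the tenant can get 61.81 next round, worth 0.72 × 61.81 = 44.5032 now. The landlord offers 44.5032 and keeps 100 − 44.5032 = 55.4968.

44.50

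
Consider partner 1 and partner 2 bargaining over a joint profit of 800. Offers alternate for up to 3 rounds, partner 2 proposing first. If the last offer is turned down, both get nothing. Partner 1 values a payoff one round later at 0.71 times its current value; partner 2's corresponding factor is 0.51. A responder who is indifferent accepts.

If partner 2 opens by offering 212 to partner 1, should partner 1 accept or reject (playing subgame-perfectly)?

Work out partner 1's continuation value if the offer is rejected.
Round 3 (partner 2 proposes): rejection yields 0 for partner 1; partner 2 offers 0 and keeps 800.
Round 2 (partner 1 proposes): partner 2 can get 800 next round, worth 0.51 × 800 = 408 now; partner 1 offers that and keeps 392.
So by rejecting in round 1, partner 1 gets 392 next round, worth 0.71 × 392 = 278.32 now.
Offer 212 < 278.32, so partner 1 rejects.

Reject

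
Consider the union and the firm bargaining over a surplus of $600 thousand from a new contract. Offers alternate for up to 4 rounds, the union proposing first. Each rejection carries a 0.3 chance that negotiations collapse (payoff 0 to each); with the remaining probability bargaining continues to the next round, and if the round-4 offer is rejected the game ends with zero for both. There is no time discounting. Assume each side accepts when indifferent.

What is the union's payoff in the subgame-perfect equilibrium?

Round 4 (the firm proposes): rejection yields 0 for the union; the firm offers 0 and keeps 600.
Round 3 (the union proposes): rejecting gives the firm an expected 0.7 × 600 = 420; the union offers that and keeps 180.
Round 2 (the firm proposes): rejecting gives the union an expected 0.7 × 180 = 126, so the firm offers 126, keeping 474.
Round 1 (the union proposes): rejecting gives the firm an expected 0.7 × 474 = 331.8; the union offers that and keeps 268.2.

268.2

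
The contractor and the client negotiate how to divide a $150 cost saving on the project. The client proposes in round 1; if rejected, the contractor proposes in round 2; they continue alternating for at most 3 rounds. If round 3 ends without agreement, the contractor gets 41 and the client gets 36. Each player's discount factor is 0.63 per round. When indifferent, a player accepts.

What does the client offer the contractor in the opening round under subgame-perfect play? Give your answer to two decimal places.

Round 3 (the client proposes): the contractor gets 41 if talks fail, so the client offers 41 and keeps 109.
Round 2 (the contractor proposes): the client can get 109 next round, worth 0.63 × 109 = 68.67 now, so the contractor offers 68.67, keeping 81.33.
Round 1 (the client proposes): the contractor can get 81.33 next round, worth 0.63 × 81.33 = 51.2379 now; the client offers that and keeps 98.7621.

51.24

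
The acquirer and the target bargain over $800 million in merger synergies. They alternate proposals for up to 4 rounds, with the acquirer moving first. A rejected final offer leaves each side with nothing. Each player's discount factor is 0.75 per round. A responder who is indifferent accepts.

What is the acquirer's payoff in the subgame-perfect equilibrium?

312.5

Round 4 (the target proposes): rejection yields 0 for the acquirer; the target offers 0 and keeps 800.
Round 3 (the acquirer proposes): the target can get 800 next round, worth 0.75 × 800 = 600 now. The acquirer offers 600 and keeps 800 − 600 = 200.
Round 2 (the target proposes): the acquirer can get 200 next round, worth 0.75 × 200 = 150 now. The target offers 150 and keeps 800 − 150 = 650.
Round 1 (the acquirer proposes): the target can get 650 next round, worth 0.75 × 650 = 487.5 now. The acquirer offers 487.5 and keeps 800 − 487.5 = 312.5.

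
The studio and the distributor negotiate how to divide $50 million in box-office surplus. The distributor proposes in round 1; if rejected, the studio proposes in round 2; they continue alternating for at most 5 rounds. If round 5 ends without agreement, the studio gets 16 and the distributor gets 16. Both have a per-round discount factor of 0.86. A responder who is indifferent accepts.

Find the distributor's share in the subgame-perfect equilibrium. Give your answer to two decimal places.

Round 5 (the distributor proposes): the studio gets 16 if talks fail, so the distributor offers 16 and keeps 34.
Round 4 (the studio proposes): the distributor can get 34 next round, worth 0.86 × 34 = 29.24 now, so the studio offers 29.24, keeping 20.76.
Round 3 (the distributor proposes): the studio can get 20.76 next round, worth 0.86 × 20.76 = 17.8536 now, so the distributor offers 17.8536, keeping 32.1464.
Round 2 (the studio proposes): the distributor can get 32.1464 next round, worth 0.86 × 32.1464 = 27.645904 now, so the studio offers 27.645904, keeping 22.354096.
Round 1 (the distributor proposes): the studio can get 22.354096 next round, worth 0.86 × 22.354096 = 19.22452256 now. The distributor offers 19.22452256 and keeps 50 − 19.22452256 = 30.77547744.

30.78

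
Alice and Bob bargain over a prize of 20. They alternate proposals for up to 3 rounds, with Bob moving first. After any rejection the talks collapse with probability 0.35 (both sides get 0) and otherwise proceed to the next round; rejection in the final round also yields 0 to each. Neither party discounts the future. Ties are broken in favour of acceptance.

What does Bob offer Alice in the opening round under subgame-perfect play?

4.55

Round 3 (Bob proposes): Alice will accept anything ≥ 0, so Bob offers 0 and keeps 20.
Round 2 (Alice proposes): rejecting gives Bob an expected 0.65 × 20 = 13. Alice offers 13 and keeps 20 − 13 = 7.
Round 1 (Bob proposes): rejecting gives Alice an expected 0.65 × 7 = 4.55. Bob offers 4.55 and keeps 20 − 4.55 = 15.45.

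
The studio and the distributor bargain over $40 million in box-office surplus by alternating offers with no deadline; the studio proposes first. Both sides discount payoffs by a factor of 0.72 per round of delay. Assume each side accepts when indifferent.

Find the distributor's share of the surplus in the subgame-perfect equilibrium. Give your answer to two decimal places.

16.74

In a stationary SPE each proposer offers the other exactly their discounted continuation value.
If the studio keeps x when proposing and the distributor keeps y when proposing, then x = 40 − 0.72y and y = 40 − 0.72x.
Solving: x = 40(1 − 0.72) / (1 − 0.72·0.72) = 11.2 / 0.4816 ≈ 23.2558.
The distributor gets 40 − 23.2558 ≈ 16.7442.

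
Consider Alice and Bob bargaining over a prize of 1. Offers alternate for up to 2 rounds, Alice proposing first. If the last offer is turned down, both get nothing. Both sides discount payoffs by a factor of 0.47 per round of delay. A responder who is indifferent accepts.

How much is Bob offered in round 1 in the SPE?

0.47

Round 2 (Bob proposes): rejection yields 0 for Alice; Bob offers 0 and keeps 1.
Round 1 (Alice proposes): Bob can get 1 next round, worth 0.47 × 1 = 0.47 now, so Alice offers 0.47, keeping 0.53.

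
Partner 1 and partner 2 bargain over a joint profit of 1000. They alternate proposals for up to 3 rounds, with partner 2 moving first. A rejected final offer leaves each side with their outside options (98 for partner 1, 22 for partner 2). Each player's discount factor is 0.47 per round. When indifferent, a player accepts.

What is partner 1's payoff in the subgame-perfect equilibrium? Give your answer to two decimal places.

By backward induction:
Round 3 (partner 2 proposes): partner 1 gets 98 if talks fail, so partner 2 offers 98 and keeps 902.
Round 2 (partner 1 proposes): partner 2 can get 902 next round, worth 0.47 × 902 = 423.94 now; partner 1 offers that and keeps 576.06.
Round 1 (partner 2 proposes): partner 1 can get 576.06 next round, worth 0.47 × 576.06 = 270.7482 now. Partner 2 offers 270.7482 and keeps 1000 − 270.7482 = 729.2518.

270.75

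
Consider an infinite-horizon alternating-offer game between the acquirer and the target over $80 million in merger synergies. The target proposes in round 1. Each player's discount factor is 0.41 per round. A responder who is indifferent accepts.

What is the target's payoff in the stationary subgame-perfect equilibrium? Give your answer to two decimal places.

56.74

Let x be the target's share when the target proposes and y be the acquirer's share when the acquirer proposes.
The acquirer accepts iff offered ≥ 0.41·y, so x = 80 − 0.41y. Symmetrically y = 80 − 0.41x.
Substituting: x = 80 − 0.41(80 − 0.41x), giving x(1 − 0.41·0.41) = 80(1 − 0.41).
So x = 80 × 0.59 / 0.8319 ≈ 56.7376, and the acquirer receives 80 − x ≈ 23.2624.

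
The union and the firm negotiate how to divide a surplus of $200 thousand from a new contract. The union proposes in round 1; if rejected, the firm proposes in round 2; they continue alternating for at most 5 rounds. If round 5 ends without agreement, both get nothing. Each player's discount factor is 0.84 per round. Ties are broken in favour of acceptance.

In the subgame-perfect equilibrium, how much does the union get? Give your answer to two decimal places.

154.15

Round 5 (the union proposes): rejection yields 0 for the firm; the union offers 0 and keeps 200.
Round 4 (the firm proposes): the union can get 200 next round, worth 0.84 × 200 = 168 now, so the firm offers 168, keeping 32.
Round 3 (the union proposes): the firm can get 32 next round, worth 0.84 × 32 = 26.88 now; the union offers that and keeps 173.12.
Round 2 (the firm proposes): the union can get 173.12 next round, worth 0.84 × 173.12 = 145.4208 now; the firm offers that and keeps 54.5792.
Round 1 (the union proposes): the firm can get 54.5792 next round, worth 0.84 × 54.5792 = 45.846528 now, so the union offers 45.846528, keeping 154.153472.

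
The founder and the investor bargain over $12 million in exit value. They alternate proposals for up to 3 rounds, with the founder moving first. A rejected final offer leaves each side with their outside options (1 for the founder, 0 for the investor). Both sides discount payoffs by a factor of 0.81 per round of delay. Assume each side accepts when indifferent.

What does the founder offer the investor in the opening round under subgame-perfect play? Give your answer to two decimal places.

Solve by backward induction from round 3.
Round 3 (the founder proposes): the investor will accept anything ≥ 0, so the founder offers 0 and keeps 12.
Round 2 (the investor proposes): the founder can get 12 next round, worth 0.81 × 12 = 9.72 now; the investor offers that and keeps 2.28.
Round 1 (the founder proposes): the investor can get 2.28 next round, worth 0.81 × 2.28 = 1.8468 now, so the founder offers 1.8468, keeping 10.1532.

1.85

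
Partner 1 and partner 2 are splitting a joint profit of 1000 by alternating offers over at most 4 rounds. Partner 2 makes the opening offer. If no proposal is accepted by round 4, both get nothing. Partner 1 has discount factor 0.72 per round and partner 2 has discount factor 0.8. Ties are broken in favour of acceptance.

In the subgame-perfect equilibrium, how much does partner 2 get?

441.28

Round 4 (partner 1 proposes): rejection yields 0 for partner 2; partner 1 offers 0 and keeps 1000.
Round 3 (partner 2 proposes): partner 1 can get 1000 next round, worth 0.72 × 1000 = 720 now, so partner 2 offers 720, keeping 280.
Round 2 (partner 1 proposes): partner 2 can get 280 next round, worth 0.8 × 280 = 224 now. Partner 1 offers 224 and keeps 1000 − 224 = 776.
Round 1 (partner 2 proposes): partner 1 can get 776 next round, worth 0.72 × 776 = 558.72 now, so partner 2 offers 558.72, keeping 441.28.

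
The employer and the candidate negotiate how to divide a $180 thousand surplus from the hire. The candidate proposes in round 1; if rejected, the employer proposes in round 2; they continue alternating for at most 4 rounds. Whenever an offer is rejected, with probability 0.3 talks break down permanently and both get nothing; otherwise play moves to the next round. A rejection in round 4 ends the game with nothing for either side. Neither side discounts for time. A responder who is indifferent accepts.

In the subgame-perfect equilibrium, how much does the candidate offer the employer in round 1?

By backward induction:
Round 4 (the employer proposes): rejection yields 0 for the candidate; the employer offers 0 and keeps 180.
Round 3 (the candidate proposes): rejecting gives the employer an expected 0.7 × 180 = 126. The candidate offers 126 and keeps 180 − 126 = 54.
Round 2 (the employer proposes): rejecting gives the candidate an expected 0.7 × 54 = 37.8. The employer offers 37.8 and keeps 180 − 37.8 = 142.2.
Round 1 (the candidate proposes): rejecting gives the employer an expected 0.7 × 142.2 = 99.54; the candidate offers that and keeps 80.46.

99.54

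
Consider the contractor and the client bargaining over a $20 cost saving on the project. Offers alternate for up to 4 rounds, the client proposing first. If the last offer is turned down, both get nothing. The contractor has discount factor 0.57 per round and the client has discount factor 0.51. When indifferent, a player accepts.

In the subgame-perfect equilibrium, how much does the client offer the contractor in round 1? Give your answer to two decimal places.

Solve by backward induction from round 4.
Round 4 (the contractor proposes): rejection yields 0 for the client; the contractor offers 0 and keeps 20.
Round 3 (the client proposes): the contractor can get 20 next round, worth 0.57 × 20 = 11.4 now, so the client offers 11.4, keeping 8.6.
Round 2 (the contractor proposes): the client can get 8.6 next round, worth 0.51 × 8.6 = 4.386 now, so the contractor offers 4.386, keeping 15.614.
Round 1 (the client proposes): the contractor can get 15.614 next round, worth 0.57 × 15.614 = 8.89998 now; the client offers that and keeps 11.10002.

8.90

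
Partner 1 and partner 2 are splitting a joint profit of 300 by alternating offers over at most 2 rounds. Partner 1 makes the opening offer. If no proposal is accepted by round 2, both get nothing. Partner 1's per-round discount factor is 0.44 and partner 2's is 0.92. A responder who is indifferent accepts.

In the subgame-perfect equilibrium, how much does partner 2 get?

276

By backward induction:
Round 2 (partner 2 proposes): rejection yields 0 for partner 1; partner 2 offers 0 and keeps 300.
Round 1 (partner 1 proposes): partner 2 can get 300 next round, worth 0.92 × 300 = 276 now, so partner 1 offers 276, keeping 24.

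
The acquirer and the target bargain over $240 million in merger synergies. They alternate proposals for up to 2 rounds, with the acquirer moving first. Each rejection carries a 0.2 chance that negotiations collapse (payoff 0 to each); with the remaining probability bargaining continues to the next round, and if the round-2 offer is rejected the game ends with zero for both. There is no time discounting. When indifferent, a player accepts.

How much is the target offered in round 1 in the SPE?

Round 2 (the target proposes): the acquirer will accept anything ≥ 0, so the target offers 0 and keeps 240.
Round 1 (the acquirer proposes): rejecting gives the target an expected 0.8 × 240 = 192. The acquirer offers 192 and keeps 240 − 192 = 48.

192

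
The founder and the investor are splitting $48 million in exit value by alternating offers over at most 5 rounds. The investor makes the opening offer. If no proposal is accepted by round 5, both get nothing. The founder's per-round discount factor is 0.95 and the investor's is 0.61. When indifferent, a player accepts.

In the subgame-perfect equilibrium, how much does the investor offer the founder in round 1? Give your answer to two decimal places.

28.09

Round 5 (the investor proposes): rejection yields 0 for the founder; the investor offers 0 and keeps 48.
Round 4 (the founder proposes): the investor can get 48 next round, worth 0.61 × 48 = 29.28 now. The founder offers 29.28 and keeps 48 − 29.28 = 18.72.
Round 3 (the investor proposes): the founder can get 18.72 next round, worth 0.95 × 18.72 = 17.784 now; the investor offers that and keeps 30.216.
Round 2 (the founder proposes): the investor can get 30.216 next round, worth 0.61 × 30.216 = 18.43176 now. The founder offers 18.43176 and keeps 48 − 18.43176 = 29.56824.
Round 1 (the investor proposes): the founder can get 29.56824 next round, worth 0.95 × 29.56824 = 28.089828 now. The investor offers 28.089828 and keeps 48 − 28.089828 = 19.910172.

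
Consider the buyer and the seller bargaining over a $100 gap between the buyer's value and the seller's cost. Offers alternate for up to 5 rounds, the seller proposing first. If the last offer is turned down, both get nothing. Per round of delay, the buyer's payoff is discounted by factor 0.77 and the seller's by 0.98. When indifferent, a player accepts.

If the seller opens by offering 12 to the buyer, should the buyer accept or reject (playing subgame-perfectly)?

Round 5 (the seller proposes): the buyer will accept anything ≥ 0, so the seller offers 0 and keeps 100.
Round 4 (the buyer proposes): the seller can get 100 next round, worth 0.98 × 100 = 98 now, so the buyer offers 98, keeping 2.
Round 3 (the seller proposes): the buyer can get 2 next round, worth 0.77 × 2 = 1.54 now. The seller offers 1.54 and keeps 100 − 1.54 = 98.46.
Round 2 (the buyer proposes): the seller can get 98.46 next round, worth 0.98 × 98.46 = 96.4908 now; the buyer offers that and keeps 3.5092.
So by rejecting in round 1, the buyer gets 3.5092 next round, worth 0.77 × 3.5092 = 2.702084 now.
Offer 12 ≥ 2.702084, so the buyer accepts.

Accept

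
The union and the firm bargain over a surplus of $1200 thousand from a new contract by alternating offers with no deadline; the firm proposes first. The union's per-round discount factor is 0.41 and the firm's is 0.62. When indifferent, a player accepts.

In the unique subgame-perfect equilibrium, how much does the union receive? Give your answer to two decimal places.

In a stationary SPE each proposer offers the other exactly their discounted continuation value.
If the firm keeps x when proposing and the union keeps y when proposing, then x = 1200 − 0.41y and y = 1200 − 0.62x.
Solving: x = 1200(1 − 0.41) / (1 − 0.62·0.41) = 708 / 0.7458 ≈ 949.3162.
The union gets 1200 − 949.3162 ≈ 250.6838.

250.68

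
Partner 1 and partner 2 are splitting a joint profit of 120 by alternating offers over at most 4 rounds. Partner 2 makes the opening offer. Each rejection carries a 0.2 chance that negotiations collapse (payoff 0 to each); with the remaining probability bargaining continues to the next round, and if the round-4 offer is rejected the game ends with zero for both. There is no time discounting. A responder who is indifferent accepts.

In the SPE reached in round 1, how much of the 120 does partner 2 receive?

39.36

Round 4 (partner 1 proposes): rejection yields 0 for partner 2; partner 1 offers 0 and keeps 120.
Round 3 (partner 2 proposes): rejecting gives partner 1 an expected 0.8 × 120 = 96, so partner 2 offers 96, keeping 24.
Round 2 (partner 1 proposes): rejecting gives partner 2 an expected 0.8 × 24 = 19.2, so partner 1 offers 19.2, keeping 100.8.
Round 1 (partner 2 proposes): rejecting gives partner 1 an expected 0.8 × 100.8 = 80.64; partner 2 offers that and keeps 39.36.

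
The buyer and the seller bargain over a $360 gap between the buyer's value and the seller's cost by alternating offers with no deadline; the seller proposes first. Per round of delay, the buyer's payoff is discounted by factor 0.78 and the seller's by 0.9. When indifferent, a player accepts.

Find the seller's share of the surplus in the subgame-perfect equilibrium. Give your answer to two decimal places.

Let x be the seller's share when the seller proposes and y be the buyer's share when the buyer proposes.
The buyer accepts iff offered ≥ 0.78·y, so x = 360 − 0.78y. Symmetrically y = 360 − 0.9x.
Substituting: x = 360 − 0.78(360 − 0.9x), giving x(1 − 0.9·0.78) = 360(1 − 0.78).
So x = 360 × 0.22 / 0.298 ≈ 265.7718, and the buyer receives 360 − x ≈ 94.2282.

265.77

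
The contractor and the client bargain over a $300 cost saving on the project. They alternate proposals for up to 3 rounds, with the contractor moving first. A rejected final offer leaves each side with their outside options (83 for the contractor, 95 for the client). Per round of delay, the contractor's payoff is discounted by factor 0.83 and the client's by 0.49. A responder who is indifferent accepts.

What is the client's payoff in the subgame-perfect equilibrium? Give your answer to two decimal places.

Round 3 (the contractor proposes): the client gets 95 if talks fail, so the contractor offers 95 and keeps 205.
Round 2 (the client proposes): the contractor can get 205 next round, worth 0.83 × 205 = 170.15 now; the client offers that and keeps 129.85.
Round 1 (the contractor proposes): the client can get 129.85 next round, worth 0.49 × 129.85 = 63.6265 now. The contractor offers 63.6265 and keeps 300 − 63.6265 = 236.3735.

63.63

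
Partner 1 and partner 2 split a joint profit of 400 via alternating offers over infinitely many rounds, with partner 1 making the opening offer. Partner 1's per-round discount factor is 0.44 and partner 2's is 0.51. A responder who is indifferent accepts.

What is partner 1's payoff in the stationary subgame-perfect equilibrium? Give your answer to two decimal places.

In a stationary SPE each proposer offers the other exactly their discounted continuation value.
If partner 1 keeps x when proposing and partner 2 keeps y when proposing, then x = 400 − 0.51y and y = 400 − 0.44x.
Solving: x = 400(1 − 0.51) / (1 − 0.44·0.51) = 196 / 0.7756 ≈ 252.7076.
Partner 2 gets 400 − 252.7076 ≈ 147.2924.

252.71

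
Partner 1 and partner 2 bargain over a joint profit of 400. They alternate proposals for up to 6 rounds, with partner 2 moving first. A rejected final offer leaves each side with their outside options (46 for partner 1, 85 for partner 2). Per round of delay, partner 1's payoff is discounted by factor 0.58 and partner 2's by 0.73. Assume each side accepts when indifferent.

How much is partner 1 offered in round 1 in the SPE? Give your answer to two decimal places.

121.91

Round 6 (partner 1 proposes): partner 2 gets 85 if talks fail, so partner 1 offers 85 and keeps 315.
Round 5 (partner 2 proposes): partner 1 can get 315 next round, worth 0.58 × 315 = 182.7 now. Partner 2 offers 182.7 and keeps 400 − 182.7 = 217.3.
Round 4 (partner 1 proposes): partner 2 can get 217.3 next round, worth 0.73 × 217.3 = 158.629 now; partner 1 offers that and keeps 241.371.
Round 3 (partner 2 proposes): partner 1 can get 241.371 next round, worth 0.58 × 241.371 = 139.99518 now. Partner 2 offers 139.99518 and keeps 400 − 139.99518 = 260.00482.
Round 2 (partner 1 proposes): partner 2 can get 260.00482 next round, worth 0.73 × 260.00482 = 189.8035186 now. Partner 1 offers 189.8035186 and keeps 400 − 189.8035186 = 210.1964814.
Round 1 (partner 2 proposes): partner 1 can get 210.1964814 next round, worth 0.58 × 210.1964814 = 121.913959212 now; partner 2 offers that and keeps 278.086040788.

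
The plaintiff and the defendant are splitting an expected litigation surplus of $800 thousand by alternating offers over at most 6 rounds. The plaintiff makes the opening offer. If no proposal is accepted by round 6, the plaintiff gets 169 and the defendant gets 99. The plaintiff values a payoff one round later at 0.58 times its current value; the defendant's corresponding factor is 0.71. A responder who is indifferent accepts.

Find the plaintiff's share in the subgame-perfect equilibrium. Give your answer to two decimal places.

Solve by backward induction from round 6.
Round 6 (the defendant proposes): the plaintiff gets 169 if talks fail, so the defendant offers 169 and keeps 631.
Round 5 (the plaintiff proposes): the defendant can get 631 next round, worth 0.71 × 631 = 448.01 now, so the plaintiff offers 448.01, keeping 351.99.
Round 4 (the defendant proposes): the plaintiff can get 351.99 next round, worth 0.58 × 351.99 = 204.1542 now. The defendant offers 204.1542 and keeps 800 − 204.1542 = 595.8458.
Round 3 (the plaintiff proposes): the defendant can get 595.8458 next round, worth 0.71 × 595.8458 = 423.050518 now, so the plaintiff offers 423.050518, keeping 376.949482.
Round 2 (the defendant proposes): the plaintiff can get 376.949482 next round, worth 0.58 × 376.949482 = 218.63069956 now, so the defendant offers 218.63069956, keeping 581.36930044.
Round 1 (the plaintiff proposes): the defendant can get 581.36930044 next round, worth 0.71 × 581.36930044 = 412.7722033124 now; the plaintiff offers that and keeps 387.2277966876.

387.23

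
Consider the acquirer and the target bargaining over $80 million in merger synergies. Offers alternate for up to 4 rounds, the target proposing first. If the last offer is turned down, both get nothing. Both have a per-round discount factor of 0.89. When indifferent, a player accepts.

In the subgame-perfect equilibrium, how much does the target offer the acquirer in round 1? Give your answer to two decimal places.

64.23

Round 4 (the acquirer proposes): rejection yields 0 for the target; the acquirer offers 0 and keeps 80.
Round 3 (the target proposes): the acquirer can get 80 next round, worth 0.89 × 80 = 71.2 now, so the target offers 71.2, keeping 8.8.
Round 2 (the acquirer proposes): the target can get 8.8 next round, worth 0.89 × 8.8 = 7.832 now, so the acquirer offers 7.832, keeping 72.168.
Round 1 (the target proposes): the acquirer can get 72.168 next round, worth 0.89 × 72.168 = 64.22952 now; the target offers that and keeps 15.77048.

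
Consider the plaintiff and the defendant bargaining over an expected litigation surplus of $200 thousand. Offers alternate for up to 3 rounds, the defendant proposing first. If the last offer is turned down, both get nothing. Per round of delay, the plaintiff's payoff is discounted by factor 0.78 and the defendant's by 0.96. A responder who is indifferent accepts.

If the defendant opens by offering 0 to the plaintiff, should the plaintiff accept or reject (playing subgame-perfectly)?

Work out the plaintiff's continuation value if the offer is rejected.
Round 3 (the defendant proposes): the plaintiff will accept anything ≥ 0, so the defendant offers 0 and keeps 200.
Round 2 (the plaintiff proposes): the defendant can get 200 next round, worth 0.96 × 200 = 192 now, so the plaintiff offers 192, keeping 8.
So by rejecting in round 1, the plaintiff gets 8 next round, worth 0.78 × 8 = 6.24 now.
Offer 0 < 6.24, so the plaintiff rejects.

Reject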